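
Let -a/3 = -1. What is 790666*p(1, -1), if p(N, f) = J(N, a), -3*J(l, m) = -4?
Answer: 3162664/3 ≈ 1.0542e+6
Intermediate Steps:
a = 3 (a = -3*(-1) = 3)
J(l, m) = 4/3 (J(l, m) = -⅓*(-4) = 4/3)
p(N, f) = 4/3
790666*p(1, -1) = 790666*(4/3) = 3162664/3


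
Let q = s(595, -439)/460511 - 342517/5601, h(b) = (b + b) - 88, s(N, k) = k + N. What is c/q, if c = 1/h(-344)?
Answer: 2579322111/122400010606456 ≈ 2.1073e-5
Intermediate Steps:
s(N, k) = N + k
h(b) = -88 + 2*b (h(b) = 2*b - 88 = -88 + 2*b)
c = -1/776 (c = 1/(-88 + 2*(-344)) = 1/(-88 - 688) = 1/(-776) = -1/776 ≈ -0.0012887)
q = -157731972431/2579322111 (q = (595 - 439)/460511 - 342517/5601 = 156*(1/460511) - 342517*1/5601 = 156/460511 - 342517/5601 = -157731972431/2579322111 ≈ -61.152)
c/q = -1/(776*(-157731972431/2579322111)) = -1/776*(-2579322111/157731972431) = 2579322111/122400010606456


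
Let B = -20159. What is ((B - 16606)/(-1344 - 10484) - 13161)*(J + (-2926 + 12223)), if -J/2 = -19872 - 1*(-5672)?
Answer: -5866842276471/11828 ≈ -4.9601e+8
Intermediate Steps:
J = 28400 (J = -2*(-19872 - 1*(-5672)) = -2*(-19872 + 5672) = -2*(-14200) = 28400)
((B - 16606)/(-1344 - 10484) - 13161)*(J + (-2926 + 12223)) = ((-20159 - 16606)/(-1344 - 10484) - 13161)*(28400 + (-2926 + 12223)) = (-36765/(-11828) - 13161)*(28400 + 9297) = (-36765*(-1/11828) - 13161)*37697 = (36765/11828 - 13161)*37697 = -155631543/11828*37697 = -5866842276471/11828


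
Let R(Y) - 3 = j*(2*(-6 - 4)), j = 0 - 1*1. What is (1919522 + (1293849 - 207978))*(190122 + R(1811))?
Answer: 571460451985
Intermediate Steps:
j = -1 (j = 0 - 1 = -1)
R(Y) = 23 (R(Y) = 3 - 2*(-6 - 4) = 3 - 2*(-10) = 3 - 1*(-20) = 3 + 20 = 23)
(1919522 + (1293849 - 207978))*(190122 + R(1811)) = (1919522 + (1293849 - 207978))*(190122 + 23) = (1919522 + 1085871)*190145 = 3005393*190145 = 571460451985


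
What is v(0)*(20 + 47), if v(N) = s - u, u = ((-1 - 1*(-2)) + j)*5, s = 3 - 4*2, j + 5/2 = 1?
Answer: -335/2 ≈ -167.50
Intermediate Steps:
j = -3/2 (j = -5/2 + 1 = -3/2 ≈ -1.5000)
s = -5 (s = 3 - 8 = -5)
u = -5/2 (u = ((-1 - 1*(-2)) - 3/2)*5 = ((-1 + 2) - 3/2)*5 = (1 - 3/2)*5 = -½*5 = -5/2 ≈ -2.5000)
v(N) = -5/2 (v(N) = -5 - 1*(-5/2) = -5 + 5/2 = -5/2)
v(0)*(20 + 47) = -5*(20 + 47)/2 = -5/2*67 = -335/2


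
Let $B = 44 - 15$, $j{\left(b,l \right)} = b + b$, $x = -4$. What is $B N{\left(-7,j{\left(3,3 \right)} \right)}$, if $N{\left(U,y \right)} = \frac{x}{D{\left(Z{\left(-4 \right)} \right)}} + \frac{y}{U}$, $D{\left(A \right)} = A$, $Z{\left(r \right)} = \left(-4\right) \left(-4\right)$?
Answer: $- \frac{899}{28} \approx -32.107$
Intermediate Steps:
$Z{\left(r \right)} = 16$
$j{\left(b,l \right)} = 2 b$
$B = 29$ ($B = 44 - 15 = 29$)
$N{\left(U,y \right)} = - \frac{1}{4} + \frac{y}{U}$ ($N{\left(U,y \right)} = - \frac{4}{16} + \frac{y}{U} = \left(-4\right) \frac{1}{16} + \frac{y}{U} = - \frac{1}{4} + \frac{y}{U}$)
$B N{\left(-7,j{\left(3,3 \right)} \right)} = 29 \frac{2 \cdot 3 - - \frac{7}{4}}{-7} = 29 \left(- \frac{6 + \frac{7}{4}}{7}\right) = 29 \left(\left(- \frac{1}{7}\right) \frac{31}{4}\right) = 29 \left(- \frac{31}{28}\right) = - \frac{899}{28}$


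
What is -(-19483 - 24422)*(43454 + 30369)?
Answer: 3241198815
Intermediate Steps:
-(-19483 - 24422)*(43454 + 30369) = -(-43905)*73823 = -1*(-3241198815) = 3241198815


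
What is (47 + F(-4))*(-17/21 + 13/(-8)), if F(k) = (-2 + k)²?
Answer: -33947/168 ≈ -202.07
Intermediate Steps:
(47 + F(-4))*(-17/21 + 13/(-8)) = (47 + (-2 - 4)²)*(-17/21 + 13/(-8)) = (47 + (-6)²)*(-17*1/21 + 13*(-⅛)) = (47 + 36)*(-17/21 - 13/8) = 83*(-409/168) = -33947/168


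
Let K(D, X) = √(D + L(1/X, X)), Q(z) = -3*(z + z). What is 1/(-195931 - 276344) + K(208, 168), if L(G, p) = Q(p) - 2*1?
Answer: -1/472275 + I*√802 ≈ -2.1174e-6 + 28.32*I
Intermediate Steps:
Q(z) = -6*z
L(G, p) = -2 - 6*p (L(G, p) = -6*p - 2*1 = -6*p - 2 = -2 - 6*p)
K(D, X) = √(-2 + D - 6*X) (K(D, X) = √(D + (-2 - 6*X)) = √(-2 + D - 6*X))
1/(-195931 - 276344) + K(208, 168) = 1/(-195931 - 276344) + √(-2 + 208 - 6*168) = 1/(-472275) + √(-2 + 208 - 1008) = -1/472275 + √(-802) = -1/472275 + I*√802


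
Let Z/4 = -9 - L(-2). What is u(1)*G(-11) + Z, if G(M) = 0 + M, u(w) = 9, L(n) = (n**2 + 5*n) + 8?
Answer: -143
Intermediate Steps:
L(n) = 8 + n**2 + 5*n
G(M) = M
Z = -44 (Z = 4*(-9 - (8 + (-2)**2 + 5*(-2))) = 4*(-9 - (8 + 4 - 10)) = 4*(-9 - 1*2) = 4*(-9 - 2) = 4*(-11) = -44)
u(1)*G(-11) + Z = 9*(-11) - 44 = -99 - 44 = -143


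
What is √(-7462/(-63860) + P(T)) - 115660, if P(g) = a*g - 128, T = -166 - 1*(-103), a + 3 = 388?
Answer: -115660 + 3*I*√2762106278430/31930 ≈ -1.1566e+5 + 156.15*I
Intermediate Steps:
a = 385 (a = -3 + 388 = 385)
T = -63 (T = -166 + 103 = -63)
P(g) = -128 + 385*g (P(g) = 385*g - 128 = -128 + 385*g)
√(-7462/(-63860) + P(T)) - 115660 = √(-7462/(-63860) + (-128 + 385*(-63))) - 115660 = √(-7462*(-1/63860) + (-128 - 24255)) - 115660 = √(3731/31930 - 24383) - 115660 = √(-778545459/31930) - 115660 = 3*I*√2762106278430/31930 - 115660 = -115660 + 3*I*√2762106278430/31930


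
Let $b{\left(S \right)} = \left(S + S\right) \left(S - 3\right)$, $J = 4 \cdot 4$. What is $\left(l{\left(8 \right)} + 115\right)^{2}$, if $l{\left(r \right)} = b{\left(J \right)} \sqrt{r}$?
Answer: $1397673 + 191360 \sqrt{2} \approx 1.6683 \cdot 10^{6}$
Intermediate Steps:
$J = 16$
$b{\left(S \right)} = 2 S \left(-3 + S\right)$
$l{\left(r \right)} = 416 \sqrt{r}$ ($l{\left(r \right)} = 2 \cdot 16 \left(-3 + 16\right) \sqrt{r} = 2 \cdot 16 \cdot 13 \sqrt{r} = 416 \sqrt{r}$)
$\left(l{\left(8 \right)} + 115\right)^{2} = \left(416 \sqrt{8} + 115\right)^{2} = \left(416 \cdot 2 \sqrt{2} + 115\right)^{2} = \left(832 \sqrt{2} + 115\right)^{2} = \left(115 + 832 \sqrt{2}\right)^{2}$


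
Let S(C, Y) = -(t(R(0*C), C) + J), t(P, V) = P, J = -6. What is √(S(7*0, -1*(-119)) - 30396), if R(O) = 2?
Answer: 2*I*√7598 ≈ 174.33*I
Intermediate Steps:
S(C, Y) = 4 (S(C, Y) = -(2 - 6) = -1*(-4) = 4)
√(S(7*0, -1*(-119)) - 30396) = √(4 - 30396) = √(-30392) = 2*I*√7598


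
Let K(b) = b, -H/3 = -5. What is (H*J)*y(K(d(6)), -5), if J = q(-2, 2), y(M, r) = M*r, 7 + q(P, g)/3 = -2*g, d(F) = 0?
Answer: 0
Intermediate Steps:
H = 15 (H = -3*(-5) = 15)
q(P, g) = -21 - 6*g (q(P, g) = -21 + 3*(-2*g) = -21 - 6*g)
J = -33 (J = -21 - 6*2 = -21 - 12 = -33)
(H*J)*y(K(d(6)), -5) = (15*(-33))*(0*(-5)) = -495*0 = 0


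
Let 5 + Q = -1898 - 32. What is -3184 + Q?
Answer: -5119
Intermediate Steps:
Q = -1935 (Q = -5 + (-1898 - 32) = -5 - 1930 = -1935)
-3184 + Q = -3184 - 1935 = -5119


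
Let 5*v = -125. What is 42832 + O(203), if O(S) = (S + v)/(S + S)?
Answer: 8694985/203 ≈ 42832.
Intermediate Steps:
v = -25 (v = (⅕)*(-125) = -25)
O(S) = (-25 + S)/(2*S) (O(S) = (S - 25)/(S + S) = (-25 + S)/((2*S)) = (-25 + S)*(1/(2*S)) = (-25 + S)/(2*S))
42832 + O(203) = 42832 + (½)*(-25 + 203)/203 = 42832 + (½)*(1/203)*178 = 42832 + 89/203 = 8694985/203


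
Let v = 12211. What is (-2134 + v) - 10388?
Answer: -311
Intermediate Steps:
(-2134 + v) - 10388 = (-2134 + 12211) - 10388 = 10077 - 10388 = -311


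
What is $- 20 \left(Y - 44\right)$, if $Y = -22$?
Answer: $1320$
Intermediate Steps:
$- 20 \left(Y - 44\right) = - 20 \left(-22 - 44\right) = \left(-20\right) \left(-66\right) = 1320$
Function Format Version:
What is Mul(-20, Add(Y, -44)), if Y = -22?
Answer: 1320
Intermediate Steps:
Mul(-20, Add(Y, -44)) = Mul(-20, Add(-22, -44)) = Mul(-20, -66) = 1320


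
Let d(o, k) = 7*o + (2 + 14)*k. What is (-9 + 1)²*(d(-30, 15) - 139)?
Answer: -6976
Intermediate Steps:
d(o, k) = 7*o + 16*k
(-9 + 1)²*(d(-30, 15) - 139) = (-9 + 1)²*((7*(-30) + 16*15) - 139) = (-8)²*((-210 + 240) - 139) = 64*(30 - 139) = 64*(-109) = -6976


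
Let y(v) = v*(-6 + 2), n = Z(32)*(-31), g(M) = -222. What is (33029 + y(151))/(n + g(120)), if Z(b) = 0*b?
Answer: -32425/222 ≈ -146.06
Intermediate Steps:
Z(b) = 0
n = 0 (n = 0*(-31) = 0)
y(v) = -4*v (y(v) = v*(-4) = -4*v)
(33029 + y(151))/(n + g(120)) = (33029 - 4*151)/(0 - 222) = (33029 - 604)/(-222) = 32425*(-1/222) = -32425/222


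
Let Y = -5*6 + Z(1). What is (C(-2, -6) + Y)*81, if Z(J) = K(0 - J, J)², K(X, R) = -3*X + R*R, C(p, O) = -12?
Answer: -2106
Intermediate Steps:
K(X, R) = R² - 3*X (K(X, R) = -3*X + R² = R² - 3*X)
Z(J) = (J² + 3*J)² (Z(J) = (J² - 3*(0 - J))² = (J² - (-3)*J)² = (J² + 3*J)²)
Y = -14 (Y = -5*6 + 1²*(3 + 1)² = -30 + 1*4² = -30 + 1*16 = -30 + 16 = -14)
(C(-2, -6) + Y)*81 = (-12 - 14)*81 = -26*81 = -2106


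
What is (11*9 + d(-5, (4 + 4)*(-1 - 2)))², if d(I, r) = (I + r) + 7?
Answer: 5929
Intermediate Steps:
d(I, r) = 7 + I + r
(11*9 + d(-5, (4 + 4)*(-1 - 2)))² = (11*9 + (7 - 5 + (4 + 4)*(-1 - 2)))² = (99 + (7 - 5 + 8*(-3)))² = (99 + (7 - 5 - 24))² = (99 - 22)² = 77² = 5929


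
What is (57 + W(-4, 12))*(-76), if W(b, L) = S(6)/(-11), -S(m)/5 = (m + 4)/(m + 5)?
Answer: -527972/121 ≈ -4363.4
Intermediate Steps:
S(m) = -5*(4 + m)/(5 + m) (S(m) = -5*(m + 4)/(m + 5) = -5*(4 + m)/(5 + m))
W(b, L) = 50/121 (W(b, L) = (5*(-4 - 1*6)/(5 + 6))/(-11) = (5*(-4 - 6)/11)*(-1/11) = (5*(1/11)*(-10))*(-1/11) = -50/11*(-1/11) = 50/121)
(57 + W(-4, 12))*(-76) = (57 + 50/121)*(-76) = (6947/121)*(-76) = -527972/121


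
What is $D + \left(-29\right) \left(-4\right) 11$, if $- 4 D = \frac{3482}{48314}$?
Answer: $\frac{123295587}{96628} \approx 1276.0$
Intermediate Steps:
$D = - \frac{1741}{96628}$ ($D = - \frac{3482 \cdot \frac{1}{48314}}{4} = \left(- \frac{1}{4}\right) \frac{1741}{24157} = - \frac{1741}{96628} \approx -0.018018$)
$D + \left(-29\right) \left(-4\right) 11 = - \frac{1741}{96628} + \left(-29\right) \left(-4\right) 11 = - \frac{1741}{96628} + 116 \cdot 11 = - \frac{1741}{96628} + 1276 = \frac{123295587}{96628}$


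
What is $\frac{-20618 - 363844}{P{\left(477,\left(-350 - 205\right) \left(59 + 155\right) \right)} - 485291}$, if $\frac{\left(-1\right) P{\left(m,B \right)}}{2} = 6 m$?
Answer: $\frac{384462}{491015} \approx 0.78299$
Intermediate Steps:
$P{\left(m,B \right)} = - 12 m$ ($P{\left(m,B \right)} = - 2 \cdot 6 m = - 12 m$)
$\frac{-20618 - 363844}{P{\left(477,\left(-350 - 205\right) \left(59 + 155\right) \right)} - 485291} = \frac{-20618 - 363844}{\left(-12\right) 477 - 485291} = - \frac{384462}{-5724 - 485291} = - \frac{384462}{-491015} = \left(-384462\right) \left(- \frac{1}{491015}\right) = \frac{384462}{491015}$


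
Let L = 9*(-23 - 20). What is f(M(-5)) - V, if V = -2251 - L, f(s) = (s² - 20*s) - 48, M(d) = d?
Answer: 1941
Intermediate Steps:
f(s) = -48 + s² - 20*s
L = -387 (L = 9*(-43) = -387)
V = -1864 (V = -2251 - 1*(-387) = -2251 + 387 = -1864)
f(M(-5)) - V = (-48 + (-5)² - 20*(-5)) - 1*(-1864) = (-48 + 25 + 100) + 1864 = 77 + 1864 = 1941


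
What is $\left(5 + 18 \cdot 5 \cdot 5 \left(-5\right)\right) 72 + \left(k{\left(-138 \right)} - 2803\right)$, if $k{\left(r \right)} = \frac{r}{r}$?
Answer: $-164442$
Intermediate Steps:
$k{\left(r \right)} = 1$
$\left(5 + 18 \cdot 5 \cdot 5 \left(-5\right)\right) 72 + \left(k{\left(-138 \right)} - 2803\right) = \left(5 + 18 \cdot 5 \cdot 5 \left(-5\right)\right) 72 + \left(1 - 2803\right) = \left(5 + 18 \cdot 25 \left(-5\right)\right) 72 - 2802 = \left(5 + 18 \left(-125\right)\right) 72 - 2802 = \left(5 - 2250\right) 72 - 2802 = \left(-2245\right) 72 - 2802 = -161640 - 2802 = -164442$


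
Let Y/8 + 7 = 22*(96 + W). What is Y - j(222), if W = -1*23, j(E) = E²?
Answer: -36492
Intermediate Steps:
W = -23
Y = 12792 (Y = -56 + 8*(22*(96 - 23)) = -56 + 8*(22*73) = -56 + 8*1606 = -56 + 12848 = 12792)
Y - j(222) = 12792 - 1*222² = 12792 - 1*49284 = 12792 - 49284 = -36492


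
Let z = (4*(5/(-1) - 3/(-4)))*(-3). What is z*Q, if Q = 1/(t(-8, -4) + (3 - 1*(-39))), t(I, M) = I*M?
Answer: 51/74 ≈ 0.68919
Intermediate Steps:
z = 51 (z = (4*(5*(-1) - 3*(-¼)))*(-3) = (4*(-5 + ¾))*(-3) = (4*(-17/4))*(-3) = -17*(-3) = 51)
Q = 1/74 (Q = 1/(-8*(-4) + (3 - 1*(-39))) = 1/(32 + (3 + 39)) = 1/(32 + 42) = 1/74 ≈ 0.013514)
z*Q = 51*(1/74) = 51/74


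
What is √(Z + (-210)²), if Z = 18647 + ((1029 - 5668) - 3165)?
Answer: √54943 ≈ 234.40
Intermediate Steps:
Z = 10843 (Z = 18647 + (-4639 - 3165) = 18647 - 7804 = 10843)
√(Z + (-210)²) = √(10843 + (-210)²) = √(10843 + 44100) = √54943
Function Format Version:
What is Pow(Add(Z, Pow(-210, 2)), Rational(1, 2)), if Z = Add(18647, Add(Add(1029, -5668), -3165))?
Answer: Pow(54943, Rational(1, 2)) ≈ 234.40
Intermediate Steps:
Z = 10843 (Z = Add(18647, Add(-4639, -3165)) = Add(18647, -7804) = 10843)
Pow(Add(Z, Pow(-210, 2)), Rational(1, 2)) = Pow(Add(10843, Pow(-210, 2)), Rational(1, 2)) = Pow(Add(10843, 44100), Rational(1, 2)) = Pow(54943, Rational(1, 2))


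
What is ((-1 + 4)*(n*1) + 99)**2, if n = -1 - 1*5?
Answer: 6561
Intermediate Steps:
n = -6 (n = -1 - 5 = -6)
((-1 + 4)*(n*1) + 99)**2 = ((-1 + 4)*(-6*1) + 99)**2 = (3*(-6) + 99)**2 = (-18 + 99)**2 = 81**2 = 6561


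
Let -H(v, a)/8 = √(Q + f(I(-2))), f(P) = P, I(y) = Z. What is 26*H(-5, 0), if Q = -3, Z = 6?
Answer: -208*√3 ≈ -360.27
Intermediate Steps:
I(y) = 6
H(v, a) = -8*√3 (H(v, a) = -8*√(-3 + 6) = -8*√3)
26*H(-5, 0) = 26*(-8*√3) = -208*√3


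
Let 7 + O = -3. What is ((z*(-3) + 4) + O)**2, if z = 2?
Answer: 144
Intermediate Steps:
O = -10 (O = -7 - 3 = -10)
((z*(-3) + 4) + O)**2 = ((2*(-3) + 4) - 10)**2 = ((-6 + 4) - 10)**2 = (-2 - 10)**2 = (-12)**2 = 144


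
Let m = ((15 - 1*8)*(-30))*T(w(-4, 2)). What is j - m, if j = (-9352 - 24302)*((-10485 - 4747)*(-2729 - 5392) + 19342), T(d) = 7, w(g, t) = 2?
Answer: -4163619503286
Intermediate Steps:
m = -1470 (m = ((15 - 1*8)*(-30))*7 = ((15 - 8)*(-30))*7 = (7*(-30))*7 = -210*7 = -1470)
j = -4163619504756 (j = -33654*(-15232*(-8121) + 19342) = -33654*(123699072 + 19342) = -33654*123718414 = -4163619504756)
j - m = -4163619504756 - 1*(-1470) = -4163619504756 + 1470 = -4163619503286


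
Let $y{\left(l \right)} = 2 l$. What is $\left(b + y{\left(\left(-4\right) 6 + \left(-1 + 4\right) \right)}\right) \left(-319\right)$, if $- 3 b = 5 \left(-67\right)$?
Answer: $- \frac{66671}{3} \approx -22224.0$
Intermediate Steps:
$b = \frac{335}{3}$ ($b = - \frac{5 \left(-67\right)}{3} = \left(- \frac{1}{3}\right) \left(-335\right) = \frac{335}{3} \approx 111.67$)
$\left(b + y{\left(\left(-4\right) 6 + \left(-1 + 4\right) \right)}\right) \left(-319\right) = \left(\frac{335}{3} + 2 \left(\left(-4\right) 6 + \left(-1 + 4\right)\right)\right) \left(-319\right) = \left(\frac{335}{3} + 2 \left(-24 + 3\right)\right) \left(-319\right) = \left(\frac{335}{3} + 2 \left(-21\right)\right) \left(-319\right) = \left(\frac{335}{3} - 42\right) \left(-319\right) = \frac{209}{3} \left(-319\right) = - \frac{66671}{3}$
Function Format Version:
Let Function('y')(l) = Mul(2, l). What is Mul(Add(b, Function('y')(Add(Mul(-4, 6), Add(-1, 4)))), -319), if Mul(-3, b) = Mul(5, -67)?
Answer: Rational(-66671, 3) ≈ -22224.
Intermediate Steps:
b = Rational(335, 3) (b = Mul(Rational(-1, 3), Mul(5, -67)) = Mul(Rational(-1, 3), -335) = Rational(335, 3) ≈ 111.67)
Mul(Add(b, Function('y')(Add(Mul(-4, 6), Add(-1, 4)))), -319) = Mul(Add(Rational(335, 3), Mul(2, Add(Mul(-4, 6), Add(-1, 4)))), -319) = Mul(Add(Rational(335, 3), Mul(2, Add(-24, 3))), -319) = Mul(Add(Rational(335, 3), Mul(2, -21)), -319) = Mul(Add(Rational(335, 3), -42), -319) = Mul(Rational(209, 3), -319) = Rational(-66671, 3)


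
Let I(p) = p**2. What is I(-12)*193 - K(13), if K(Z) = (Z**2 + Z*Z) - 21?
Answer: 27475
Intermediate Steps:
K(Z) = -21 + 2*Z**2 (K(Z) = (Z**2 + Z**2) - 21 = 2*Z**2 - 21 = -21 + 2*Z**2)
I(-12)*193 - K(13) = (-12)**2*193 - (-21 + 2*13**2) = 144*193 - (-21 + 2*169) = 27792 - (-21 + 338) = 27792 - 1*317 = 27792 - 317 = 27475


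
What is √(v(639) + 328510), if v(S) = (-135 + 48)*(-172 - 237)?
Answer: √364093 ≈ 603.40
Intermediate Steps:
v(S) = 35583 (v(S) = -87*(-409) = 35583)
√(v(639) + 328510) = √(35583 + 328510) = √364093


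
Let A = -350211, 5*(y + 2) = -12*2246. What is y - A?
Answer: 1724093/5 ≈ 3.4482e+5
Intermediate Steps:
y = -26962/5 (y = -2 + (-12*2246)/5 = -2 + (⅕)*(-26952) = -2 - 26952/5 = -26962/5 ≈ -5392.4)
y - A = -26962/5 - 1*(-350211) = -26962/5 + 350211 = 1724093/5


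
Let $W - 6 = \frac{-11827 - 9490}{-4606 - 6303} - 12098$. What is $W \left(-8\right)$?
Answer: $\frac{1055122488}{10909} \approx 96720.0$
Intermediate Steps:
$W = - \frac{131890311}{10909}$ ($W = 6 - \left(12098 - \frac{-11827 - 9490}{-4606 - 6303}\right) = 6 - \left(12098 + \frac{21317}{-10909}\right) = 6 - \frac{131955765}{10909} = - \frac{131890311}{10909} \approx -12090.0$)
$W \left(-8\right) = \left(- \frac{131890311}{10909}\right) \left(-8\right) = \frac{1055122488}{10909}$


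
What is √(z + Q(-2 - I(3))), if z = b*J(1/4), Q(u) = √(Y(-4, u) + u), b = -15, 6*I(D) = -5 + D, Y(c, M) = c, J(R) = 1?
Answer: √(-135 + 3*I*√51)/3 ≈ 0.30636 + 3.8851*I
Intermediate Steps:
I(D) = -⅚ + D/6 (I(D) = (-5 + D)/6 = -⅚ + D/6)
Q(u) = √(-4 + u)
z = -15 (z = -15*1 = -15)
√(z + Q(-2 - I(3))) = √(-15 + √(-4 + (-2 - (-⅚ + (⅙)*3)))) = √(-15 + √(-4 + (-2 - (-⅚ + ½)))) = √(-15 + √(-4 + (-2 - 1*(-⅓)))) = √(-15 + √(-4 + (-2 + ⅓))) = √(-15 + √(-4 - 5/3)) = √(-15 + √(-17/3)) = √(-15 + I*√51/3)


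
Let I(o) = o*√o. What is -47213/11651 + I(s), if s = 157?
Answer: -47213/11651 + 157*√157 ≈ 1963.2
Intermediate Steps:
I(o) = o^(3/2)
-47213/11651 + I(s) = -47213/11651 + 157^(3/2) = -47213*1/11651 + 157*√157 = -47213/11651 + 157*√157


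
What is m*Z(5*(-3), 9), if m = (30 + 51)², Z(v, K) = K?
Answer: 59049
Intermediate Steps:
m = 6561 (m = 81² = 6561)
m*Z(5*(-3), 9) = 6561*9 = 59049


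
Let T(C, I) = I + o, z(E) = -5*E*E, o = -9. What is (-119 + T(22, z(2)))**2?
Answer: 21904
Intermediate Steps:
z(E) = -5*E**2
T(C, I) = -9 + I (T(C, I) = I - 9 = -9 + I)
(-119 + T(22, z(2)))**2 = (-119 + (-9 - 5*2**2))**2 = (-119 + (-9 - 5*4))**2 = (-119 + (-9 - 20))**2 = (-119 - 29)**2 = (-148)**2 = 21904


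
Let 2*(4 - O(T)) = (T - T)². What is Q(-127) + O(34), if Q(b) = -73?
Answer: -69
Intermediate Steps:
O(T) = 4 (O(T) = 4 - (T - T)²/2 = 4 - ½*0² = 4 - ½*0 = 4 + 0 = 4)
Q(-127) + O(34) = -73 + 4 = -69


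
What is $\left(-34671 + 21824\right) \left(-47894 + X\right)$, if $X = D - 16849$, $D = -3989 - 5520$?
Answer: $953915444$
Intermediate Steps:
$D = -9509$
$X = -26358$ ($X = -9509 - 16849 = -26358$)
$\left(-34671 + 21824\right) \left(-47894 + X\right) = \left(-34671 + 21824\right) \left(-47894 - 26358\right) = \left(-12847\right) \left(-74252\right) = 953915444$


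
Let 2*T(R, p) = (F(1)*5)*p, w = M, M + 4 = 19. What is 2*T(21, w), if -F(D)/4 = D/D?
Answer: -300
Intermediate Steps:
M = 15 (M = -4 + 19 = 15)
w = 15
F(D) = -4 (F(D) = -4*D/D = -4*1 = -4)
T(R, p) = -10*p (T(R, p) = ((-4*5)*p)/2 = (-20*p)/2 = -10*p)
2*T(21, w) = 2*(-10*15) = 2*(-150) = -300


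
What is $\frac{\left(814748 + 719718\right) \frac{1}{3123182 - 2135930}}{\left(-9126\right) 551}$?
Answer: $- \frac{767233}{2482161812676} \approx -3.091 \cdot 10^{-7}$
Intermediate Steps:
$\frac{\left(814748 + 719718\right) \frac{1}{3123182 - 2135930}}{\left(-9126\right) 551} = \frac{1534466 \cdot \frac{1}{987252}}{-5028426} = 1534466 \cdot \frac{1}{987252} \left(- \frac{1}{5028426}\right) = \frac{767233}{493626} \left(- \frac{1}{5028426}\right) = - \frac{767233}{2482161812676}$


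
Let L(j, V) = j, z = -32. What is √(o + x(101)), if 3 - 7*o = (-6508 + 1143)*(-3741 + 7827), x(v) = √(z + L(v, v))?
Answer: √(153449751 + 49*√69)/7 ≈ 1769.6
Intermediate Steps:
x(v) = √(-32 + v)
o = 21921393/7 (o = 3/7 - (-6508 + 1143)*(-3741 + 7827)/7 = 3/7 - (-5365)*4086/7 = 3/7 - ⅐*(-21921390) = 3/7 + 21921390/7 = 21921393/7 ≈ 3.1316e+6)
√(o + x(101)) = √(21921393/7 + √(-32 + 101)) = √(21921393/7 + √69)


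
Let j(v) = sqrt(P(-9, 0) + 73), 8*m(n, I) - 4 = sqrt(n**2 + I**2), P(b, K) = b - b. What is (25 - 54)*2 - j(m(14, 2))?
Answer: -58 - sqrt(73) ≈ -66.544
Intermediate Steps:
P(b, K) = 0
m(n, I) = 1/2 + sqrt(I**2 + n**2)/8 (m(n, I) = 1/2 + sqrt(n**2 + I**2)/8 = 1/2 + sqrt(I**2 + n**2)/8)
j(v) = sqrt(73) (j(v) = sqrt(0 + 73) = sqrt(73))
(25 - 54)*2 - j(m(14, 2)) = (25 - 54)*2 - sqrt(73) = -29*2 - sqrt(73) = -58 - sqrt(73)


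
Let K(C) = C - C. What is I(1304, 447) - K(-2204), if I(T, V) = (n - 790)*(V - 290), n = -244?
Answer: -162338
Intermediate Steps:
I(T, V) = 299860 - 1034*V (I(T, V) = (-244 - 790)*(V - 290) = -1034*(-290 + V) = 299860 - 1034*V)
K(C) = 0
I(1304, 447) - K(-2204) = (299860 - 1034*447) - 1*0 = (299860 - 462198) + 0 = -162338 + 0 = -162338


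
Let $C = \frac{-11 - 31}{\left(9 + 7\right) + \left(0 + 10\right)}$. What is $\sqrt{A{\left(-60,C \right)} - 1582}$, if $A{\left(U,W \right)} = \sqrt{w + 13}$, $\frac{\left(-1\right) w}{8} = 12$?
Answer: $\sqrt{-1582 + i \sqrt{83}} \approx 0.1145 + 39.775 i$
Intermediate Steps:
$w = -96$ ($w = \left(-8\right) 12 = -96$)
$C = - \frac{21}{13}$ ($C = - \frac{42}{16 + 10} = - \frac{42}{26} = \left(-42\right) \frac{1}{26} = - \frac{21}{13} \approx -1.6154$)
$A{\left(U,W \right)} = i \sqrt{83}$ ($A{\left(U,W \right)} = \sqrt{-96 + 13} = \sqrt{-83} = i \sqrt{83}$)
$\sqrt{A{\left(-60,C \right)} - 1582} = \sqrt{i \sqrt{83} - 1582} = \sqrt{-1582 + i \sqrt{83}}$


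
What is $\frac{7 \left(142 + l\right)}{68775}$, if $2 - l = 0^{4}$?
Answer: $\frac{48}{3275} \approx 0.014656$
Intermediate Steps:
$l = 2$ ($l = 2 - 0^{4} = 2 - 0 = 2 + 0 = 2$)
$\frac{7 \left(142 + l\right)}{68775} = \frac{7 \left(142 + 2\right)}{68775} = 7 \cdot 144 \cdot \frac{1}{68775} = 1008 \cdot \frac{1}{68775} = \frac{48}{3275}$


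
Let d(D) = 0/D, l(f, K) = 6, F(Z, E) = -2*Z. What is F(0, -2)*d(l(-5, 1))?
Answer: 0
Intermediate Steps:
d(D) = 0
F(0, -2)*d(l(-5, 1)) = -2*0*0 = 0*0 = 0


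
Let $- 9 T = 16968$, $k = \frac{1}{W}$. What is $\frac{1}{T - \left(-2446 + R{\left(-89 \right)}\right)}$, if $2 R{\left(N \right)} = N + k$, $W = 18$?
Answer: $\frac{36}{21785} \approx 0.0016525$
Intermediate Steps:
$k = \frac{1}{18} \approx 0.055556$
$T = - \frac{5656}{3}$ ($T = \left(- \frac{1}{9}\right) 16968 = - \frac{5656}{3} \approx -1885.3$)
$R{\left(N \right)} = \frac{1}{36} + \frac{N}{2}$ ($R{\left(N \right)} = \frac{N + \frac{1}{18}}{2} = \frac{\frac{1}{18} + N}{2} = \frac{1}{36} + \frac{N}{2}$)
$\frac{1}{T - \left(-2446 + R{\left(-89 \right)}\right)} = \frac{1}{- \frac{5656}{3} + \left(14502 - \left(12056 + \left(\frac{1}{36} + \frac{1}{2} \left(-89\right)\right)\right)\right)} = \frac{1}{- \frac{5656}{3} + \left(14502 - \left(12056 + \left(\frac{1}{36} - \frac{89}{2}\right)\right)\right)} = \frac{1}{- \frac{5656}{3} + \left(14502 - \left(12056 - \frac{1601}{36}\right)\right)} = \frac{1}{- \frac{5656}{3} + \left(14502 - \frac{432415}{36}\right)} = \frac{1}{- \frac{5656}{3} + \frac{89657}{36}} = \frac{1}{\frac{21785}{36}} = \frac{36}{21785}$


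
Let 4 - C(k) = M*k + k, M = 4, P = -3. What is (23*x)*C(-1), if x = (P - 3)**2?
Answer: 7452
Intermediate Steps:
x = 36 (x = (-3 - 3)**2 = (-6)**2 = 36)
C(k) = 4 - 5*k (C(k) = 4 - (4*k + k) = 4 - 5*k)
(23*x)*C(-1) = (23*36)*(4 - 5*(-1)) = 828*(4 + 5) = 828*9 = 7452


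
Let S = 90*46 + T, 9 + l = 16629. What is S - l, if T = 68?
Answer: -12412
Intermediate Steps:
l = 16620 (l = -9 + 16629 = 16620)
S = 4208 (S = 90*46 + 68 = 4140 + 68 = 4208)
S - l = 4208 - 1*16620 = 4208 - 16620 = -12412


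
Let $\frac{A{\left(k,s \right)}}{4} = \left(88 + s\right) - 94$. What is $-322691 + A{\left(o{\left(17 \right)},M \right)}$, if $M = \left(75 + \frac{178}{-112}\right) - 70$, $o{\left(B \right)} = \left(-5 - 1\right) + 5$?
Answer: $- \frac{4517819}{14} \approx -3.227 \cdot 10^{5}$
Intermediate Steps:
$o{\left(B \right)} = -1$ ($o{\left(B \right)} = -6 + 5 = -1$)
$M = \frac{191}{56}$ ($M = \left(75 + 178 \left(- \frac{1}{112}\right)\right) - 70 = \left(75 - \frac{89}{56}\right) - 70 = \frac{4111}{56} - 70 = \frac{191}{56} \approx 3.4107$)
$A{\left(k,s \right)} = -24 + 4 s$ ($A{\left(k,s \right)} = 4 \left(\left(88 + s\right) - 94\right) = 4 \left(-6 + s\right) = -24 + 4 s$)
$-322691 + A{\left(o{\left(17 \right)},M \right)} = -322691 + \left(-24 + 4 \cdot \frac{191}{56}\right) = -322691 + \left(-24 + \frac{191}{14}\right) = -322691 - \frac{145}{14} = - \frac{4517819}{14}$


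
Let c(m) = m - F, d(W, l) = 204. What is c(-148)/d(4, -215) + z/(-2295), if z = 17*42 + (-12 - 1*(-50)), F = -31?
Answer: -8273/9180 ≈ -0.90120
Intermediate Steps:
c(m) = 31 + m (c(m) = m - 1*(-31) = m + 31 = 31 + m)
z = 752 (z = 714 + (-12 + 50) = 714 + 38 = 752)
c(-148)/d(4, -215) + z/(-2295) = (31 - 148)/204 + 752/(-2295) = -117*1/204 + 752*(-1/2295) = -39/68 - 752/2295 = -8273/9180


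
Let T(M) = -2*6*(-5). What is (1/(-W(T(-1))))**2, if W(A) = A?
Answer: 1/3600 ≈ 0.00027778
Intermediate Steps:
T(M) = 60 (T(M) = -12*(-5) = 60)
(1/(-W(T(-1))))**2 = (1/(-1*60))**2 = (1/(-60))**2 = (-1/60)**2 = 1/3600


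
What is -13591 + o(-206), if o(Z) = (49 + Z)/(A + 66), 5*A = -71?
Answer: -3520854/259 ≈ -13594.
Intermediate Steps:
A = -71/5 (A = (1/5)*(-71) = -71/5 ≈ -14.200)
o(Z) = 35/37 + 5*Z/259 (o(Z) = (49 + Z)/(-71/5 + 66) = (49 + Z)/(259/5) = (49 + Z)*(5/259) = 35/37 + 5*Z/259)
-13591 + o(-206) = -13591 + (35/37 + (5/259)*(-206)) = -13591 + (35/37 - 1030/259) = -13591 - 785/259 = -3520854/259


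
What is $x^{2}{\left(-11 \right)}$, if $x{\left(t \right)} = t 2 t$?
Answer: $58564$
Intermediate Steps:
$x{\left(t \right)} = 2 t^{2}$ ($x{\left(t \right)} = 2 t t = 2 t^{2}$)
$x^{2}{\left(-11 \right)} = \left(2 \left(-11\right)^{2}\right)^{2} = \left(2 \cdot 121\right)^{2} = 242^{2} = 58564$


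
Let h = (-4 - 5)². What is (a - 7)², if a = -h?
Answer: 7744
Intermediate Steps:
h = 81 (h = (-9)² = 81)
a = -81 (a = -1*81 = -81)
(a - 7)² = (-81 - 7)² = (-88)² = 7744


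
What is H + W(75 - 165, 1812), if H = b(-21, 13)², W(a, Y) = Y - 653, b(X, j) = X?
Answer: 1600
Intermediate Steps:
W(a, Y) = -653 + Y
H = 441 (H = (-21)² = 441)
H + W(75 - 165, 1812) = 441 + (-653 + 1812) = 441 + 1159 = 1600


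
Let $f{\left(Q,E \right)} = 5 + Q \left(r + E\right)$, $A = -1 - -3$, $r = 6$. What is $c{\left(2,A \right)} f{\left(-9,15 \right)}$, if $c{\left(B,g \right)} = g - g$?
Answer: $0$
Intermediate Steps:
$A = 2$ ($A = -1 + 3 = 2$)
$c{\left(B,g \right)} = 0$
$f{\left(Q,E \right)} = 5 + Q \left(6 + E\right)$
$c{\left(2,A \right)} f{\left(-9,15 \right)} = 0 \left(5 + 6 \left(-9\right) + 15 \left(-9\right)\right) = 0 \left(5 - 54 - 135\right) = 0 \left(-184\right) = 0$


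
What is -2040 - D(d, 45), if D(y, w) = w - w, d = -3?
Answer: -2040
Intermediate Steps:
D(y, w) = 0
-2040 - D(d, 45) = -2040 - 1*0 = -2040 + 0 = -2040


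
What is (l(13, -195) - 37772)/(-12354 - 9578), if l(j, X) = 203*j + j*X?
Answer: 9417/5483 ≈ 1.7175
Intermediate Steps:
l(j, X) = 203*j + X*j
(l(13, -195) - 37772)/(-12354 - 9578) = (13*(203 - 195) - 37772)/(-12354 - 9578) = (13*8 - 37772)/(-21932) = (104 - 37772)*(-1/21932) = -37668*(-1/21932) = 9417/5483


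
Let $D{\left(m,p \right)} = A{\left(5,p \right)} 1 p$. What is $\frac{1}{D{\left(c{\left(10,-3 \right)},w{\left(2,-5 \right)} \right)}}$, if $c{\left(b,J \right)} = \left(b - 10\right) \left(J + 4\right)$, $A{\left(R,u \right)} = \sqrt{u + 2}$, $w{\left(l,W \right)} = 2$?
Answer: $\frac{1}{4} \approx 0.25$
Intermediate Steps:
$A{\left(R,u \right)} = \sqrt{2 + u}$
$c{\left(b,J \right)} = \left(-10 + b\right) \left(4 + J\right)$
$D{\left(m,p \right)} = p \sqrt{2 + p}$ ($D{\left(m,p \right)} = \sqrt{2 + p} 1 p = \sqrt{2 + p} p = p \sqrt{2 + p}$)
$\frac{1}{D{\left(c{\left(10,-3 \right)},w{\left(2,-5 \right)} \right)}} = \frac{1}{2 \sqrt{2 + 2}} = \frac{1}{2 \sqrt{4}} = \frac{1}{2 \cdot 2} = \frac{1}{4}$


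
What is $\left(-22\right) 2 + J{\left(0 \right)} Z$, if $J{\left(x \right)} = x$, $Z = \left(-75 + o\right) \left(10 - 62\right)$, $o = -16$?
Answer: $-44$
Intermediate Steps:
$Z = 4732$ ($Z = \left(-75 - 16\right) \left(10 - 62\right) = \left(-91\right) \left(-52\right) = 4732$)
$\left(-22\right) 2 + J{\left(0 \right)} Z = \left(-22\right) 2 + 0 \cdot 4732 = -44 + 0 = -44$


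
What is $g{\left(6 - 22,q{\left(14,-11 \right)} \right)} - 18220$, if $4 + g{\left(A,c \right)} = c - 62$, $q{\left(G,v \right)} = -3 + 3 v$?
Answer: $-18322$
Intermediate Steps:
$g{\left(A,c \right)} = -66 + c$ ($g{\left(A,c \right)} = -4 + \left(c - 62\right) = -4 + \left(-62 + c\right) = -66 + c$)
$g{\left(6 - 22,q{\left(14,-11 \right)} \right)} - 18220 = \left(-66 + \left(-3 + 3 \left(-11\right)\right)\right) - 18220 = \left(-66 - 36\right) - 18220 = -102 - 18220 = -18322$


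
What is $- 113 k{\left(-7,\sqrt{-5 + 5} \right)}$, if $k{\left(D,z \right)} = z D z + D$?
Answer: $791$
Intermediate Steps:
$k{\left(D,z \right)} = D + D z^{2}$ ($k{\left(D,z \right)} = D z z + D = D z^{2} + D = D + D z^{2}$)
$- 113 k{\left(-7,\sqrt{-5 + 5} \right)} = - 113 \left(- 7 \left(1 + \left(\sqrt{-5 + 5}\right)^{2}\right)\right) = - 113 \left(- 7 \left(1 + \left(\sqrt{0}\right)^{2}\right)\right) = - 113 \left(- 7 \left(1 + 0^{2}\right)\right) = - 113 \left(- 7 \left(1 + 0\right)\right) = - 113 \left(\left(-7\right) 1\right) = \left(-113\right) \left(-7\right) = 791$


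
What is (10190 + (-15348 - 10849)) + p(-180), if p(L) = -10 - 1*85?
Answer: -16102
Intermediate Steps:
p(L) = -95 (p(L) = -10 - 85 = -95)
(10190 + (-15348 - 10849)) + p(-180) = (10190 + (-15348 - 10849)) - 95 = (10190 - 26197) - 95 = -16007 - 95 = -16102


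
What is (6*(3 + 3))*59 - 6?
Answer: 2118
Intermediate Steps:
(6*(3 + 3))*59 - 6 = (6*6)*59 - 6 = 36*59 - 6 = 2124 - 6 = 2118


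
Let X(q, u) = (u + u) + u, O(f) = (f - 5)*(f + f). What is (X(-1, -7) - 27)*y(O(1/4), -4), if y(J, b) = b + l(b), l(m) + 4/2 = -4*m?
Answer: -480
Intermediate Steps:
O(f) = 2*f*(-5 + f) (O(f) = (-5 + f)*(2*f) = 2*f*(-5 + f))
l(m) = -2 - 4*m
X(q, u) = 3*u (X(q, u) = 2*u + u = 3*u)
y(J, b) = -2 - 3*b (y(J, b) = b + (-2 - 4*b) = -2 - 3*b)
(X(-1, -7) - 27)*y(O(1/4), -4) = (3*(-7) - 27)*(-2 - 3*(-4)) = (-21 - 27)*(-2 + 12) = -48*10 = -480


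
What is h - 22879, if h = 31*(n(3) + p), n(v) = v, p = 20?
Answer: -22166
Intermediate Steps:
h = 713 (h = 31*(3 + 20) = 31*23 = 713)
h - 22879 = 713 - 22879 = -22166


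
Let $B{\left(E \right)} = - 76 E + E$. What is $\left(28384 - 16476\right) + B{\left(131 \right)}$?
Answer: $2083$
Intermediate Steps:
$B{\left(E \right)} = - 75 E$
$\left(28384 - 16476\right) + B{\left(131 \right)} = \left(28384 - 16476\right) - 9825 = 11908 - 9825 = 2083$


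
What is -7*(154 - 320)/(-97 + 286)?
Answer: 166/27 ≈ 6.1481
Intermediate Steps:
-7*(154 - 320)/(-97 + 286) = -(-1162)/189 = -7*(-166/189) = 166/27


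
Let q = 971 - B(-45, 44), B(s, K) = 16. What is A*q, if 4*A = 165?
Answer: 157575/4 ≈ 39394.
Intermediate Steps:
A = 165/4 (A = (1/4)*165 = 165/4 ≈ 41.250)
q = 955 (q = 971 - 1*16 = 971 - 16 = 955)
A*q = (165/4)*955 = 157575/4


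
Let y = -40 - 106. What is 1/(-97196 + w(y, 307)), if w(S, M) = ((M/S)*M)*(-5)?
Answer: -146/13719371 ≈ -1.0642e-5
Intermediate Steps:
y = -146
w(S, M) = -5*M**2/S (w(S, M) = (M**2/S)*(-5) = -5*M**2/S)
1/(-97196 + w(y, 307)) = 1/(-97196 - 5*307**2/(-146)) = 1/(-97196 - 5*94249*(-1/146)) = 1/(-97196 + 471245/146) = 1/(-13719371/146) = -146/13719371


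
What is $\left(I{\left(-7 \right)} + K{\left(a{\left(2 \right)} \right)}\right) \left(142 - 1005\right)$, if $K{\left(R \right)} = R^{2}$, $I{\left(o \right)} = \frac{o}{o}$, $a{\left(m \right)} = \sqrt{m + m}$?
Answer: $-4315$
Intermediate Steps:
$a{\left(m \right)} = \sqrt{2} \sqrt{m}$ ($a{\left(m \right)} = \sqrt{2 m} = \sqrt{2} \sqrt{m}$)
$I{\left(o \right)} = 1$
$\left(I{\left(-7 \right)} + K{\left(a{\left(2 \right)} \right)}\right) \left(142 - 1005\right) = \left(1 + \left(\sqrt{2} \sqrt{2}\right)^{2}\right) \left(142 - 1005\right) = \left(1 + 2^{2}\right) \left(-863\right) = \left(1 + 4\right) \left(-863\right) = 5 \left(-863\right) = -4315$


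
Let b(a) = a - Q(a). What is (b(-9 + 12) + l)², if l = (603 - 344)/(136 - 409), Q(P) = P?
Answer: 1369/1521 ≈ 0.90007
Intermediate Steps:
b(a) = 0 (b(a) = a - a = 0)
l = -37/39 (l = 259/(-273) = 259*(-1/273) = -37/39 ≈ -0.94872)
(b(-9 + 12) + l)² = (0 - 37/39)² = (-37/39)² = 1369/1521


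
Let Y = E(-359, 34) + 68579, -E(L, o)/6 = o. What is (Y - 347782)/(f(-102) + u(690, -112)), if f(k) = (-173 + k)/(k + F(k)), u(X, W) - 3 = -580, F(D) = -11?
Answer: 31572991/64926 ≈ 486.29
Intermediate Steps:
E(L, o) = -6*o
u(X, W) = -577 (u(X, W) = 3 - 580 = -577)
Y = 68375 (Y = -6*34 + 68579 = -204 + 68579 = 68375)
f(k) = (-173 + k)/(-11 + k) (f(k) = (-173 + k)/(k - 11) = (-173 + k)/(-11 + k))
(Y - 347782)/(f(-102) + u(690, -112)) = (68375 - 347782)/((-173 - 102)/(-11 - 102) - 577) = -279407/(-275/(-113) - 577) = -279407/(-1/113*(-275) - 577) = -279407/(275/113 - 577) = -279407/(-64926/113) = -279407*(-113/64926) = 31572991/64926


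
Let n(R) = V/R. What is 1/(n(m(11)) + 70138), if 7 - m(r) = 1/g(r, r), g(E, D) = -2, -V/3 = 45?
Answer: 1/70120 ≈ 1.4261e-5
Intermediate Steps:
V = -135 (V = -3*45 = -135)
m(r) = 15/2 (m(r) = 7 - 1/(-2) = 7 - 1*(-1/2) = 7 + 1/2 = 15/2)
n(R) = -135/R
1/(n(m(11)) + 70138) = 1/(-135/15/2 + 70138) = 1/(-135*2/15 + 70138) = 1/(-18 + 70138) = 1/70120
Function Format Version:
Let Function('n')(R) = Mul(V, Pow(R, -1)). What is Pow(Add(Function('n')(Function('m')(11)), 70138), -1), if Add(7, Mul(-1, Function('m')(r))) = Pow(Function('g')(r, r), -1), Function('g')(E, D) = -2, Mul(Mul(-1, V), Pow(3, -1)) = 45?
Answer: Rational(1, 70120) ≈ 1.4261e-5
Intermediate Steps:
V = -135 (V = Mul(-3, 45) = -135)
Function('m')(r) = Rational(15, 2) (Function('m')(r) = Add(7, Mul(-1, Pow(-2, -1))) = Add(7, Mul(-1, Rational(-1, 2))) = Add(7, Rational(1, 2)) = Rational(15, 2))
Function('n')(R) = Mul(-135, Pow(R, -1))
Pow(Add(Function('n')(Function('m')(11)), 70138), -1) = Pow(Add(Mul(-135, Pow(Rational(15, 2), -1)), 70138), -1) = Pow(Add(Mul(-135, Rational(2, 15)), 70138), -1) = Pow(Add(-18, 70138), -1) = Pow(70120, -1) = Rational(1, 70120)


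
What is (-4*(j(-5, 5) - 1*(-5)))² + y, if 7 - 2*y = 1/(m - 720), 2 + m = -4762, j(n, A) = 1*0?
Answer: 4425589/10968 ≈ 403.50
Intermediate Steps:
j(n, A) = 0
m = -4764 (m = -2 - 4762 = -4764)
y = 38389/10968 (y = 7/2 - 1/(2*(-4764 - 720)) = 7/2 - ½/(-5484) = 7/2 - ½*(-1/5484) = 7/2 + 1/10968 = 38389/10968 ≈ 3.5001)
(-4*(j(-5, 5) - 1*(-5)))² + y = (-4*(0 - 1*(-5)))² + 38389/10968 = (-4*(0 + 5))² + 38389/10968 = (-4*5)² + 38389/10968 = (-20)² + 38389/10968 = 400 + 38389/10968 = 4425589/10968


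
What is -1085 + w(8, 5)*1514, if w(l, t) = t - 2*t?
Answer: -8655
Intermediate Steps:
w(l, t) = -t
-1085 + w(8, 5)*1514 = -1085 - 1*5*1514 = -1085 - 5*1514 = -1085 - 7570 = -8655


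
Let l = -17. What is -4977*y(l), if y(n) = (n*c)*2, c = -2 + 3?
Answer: 169218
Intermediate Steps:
c = 1
y(n) = 2*n (y(n) = (n*1)*2 = n*2 = 2*n)
-4977*y(l) = -9954*(-17) = -4977*(-34) = 169218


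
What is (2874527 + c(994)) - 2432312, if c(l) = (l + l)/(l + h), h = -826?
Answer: 2653361/6 ≈ 4.4223e+5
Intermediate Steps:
c(l) = 2*l/(-826 + l) (c(l) = (l + l)/(l - 826) = (2*l)/(-826 + l) = 2*l/(-826 + l))
(2874527 + c(994)) - 2432312 = (2874527 + 2*994/(-826 + 994)) - 2432312 = (2874527 + 2*994/168) - 2432312 = (2874527 + 2*994*(1/168)) - 2432312 = (2874527 + 71/6) - 2432312 = 17247233/6 - 2432312 = 2653361/6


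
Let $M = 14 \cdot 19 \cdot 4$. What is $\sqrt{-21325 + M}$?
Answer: $i \sqrt{20261} \approx 142.34 i$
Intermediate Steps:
$M = 1064$ ($M = 266 \cdot 4 = 1064$)
$\sqrt{-21325 + M} = \sqrt{-21325 + 1064} = \sqrt{-20261} = i \sqrt{20261}$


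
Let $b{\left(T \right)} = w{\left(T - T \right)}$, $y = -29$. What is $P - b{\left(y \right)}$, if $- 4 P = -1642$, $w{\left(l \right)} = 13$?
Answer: $\frac{795}{2} \approx 397.5$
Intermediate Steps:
$b{\left(T \right)} = 13$
$P = \frac{821}{2}$ ($P = \left(- \frac{1}{4}\right) \left(-1642\right) = \frac{821}{2} \approx 410.5$)
$P - b{\left(y \right)} = \frac{821}{2} - 13 = \frac{795}{2}$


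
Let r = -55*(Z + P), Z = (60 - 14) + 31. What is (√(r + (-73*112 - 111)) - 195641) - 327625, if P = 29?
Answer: -523266 + I*√14117 ≈ -5.2327e+5 + 118.81*I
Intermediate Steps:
Z = 77 (Z = 46 + 31 = 77)
r = -5830 (r = -55*(77 + 29) = -55*106 = -5830)
(√(r + (-73*112 - 111)) - 195641) - 327625 = (√(-5830 + (-73*112 - 111)) - 195641) - 327625 = (√(-5830 + (-8176 - 111)) - 195641) - 327625 = (√(-5830 - 8287) - 195641) - 327625 = (√(-14117) - 195641) - 327625 = (I*√14117 - 195641) - 327625 = (-195641 + I*√14117) - 327625 = -523266 + I*√14117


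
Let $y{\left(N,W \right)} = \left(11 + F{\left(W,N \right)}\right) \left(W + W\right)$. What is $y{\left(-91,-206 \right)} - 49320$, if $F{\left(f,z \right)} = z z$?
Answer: $-3465624$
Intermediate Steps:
$F{\left(f,z \right)} = z^{2}$
$y{\left(N,W \right)} = 2 W \left(11 + N^{2}\right)$ ($y{\left(N,W \right)} = \left(11 + N^{2}\right) \left(W + W\right) = \left(11 + N^{2}\right) 2 W = 2 W \left(11 + N^{2}\right)$)
$y{\left(-91,-206 \right)} - 49320 = 2 \left(-206\right) \left(11 + \left(-91\right)^{2}\right) - 49320 = 2 \left(-206\right) \left(11 + 8281\right) - 49320 = 2 \left(-206\right) 8292 - 49320 = -3416304 - 49320 = -3465624$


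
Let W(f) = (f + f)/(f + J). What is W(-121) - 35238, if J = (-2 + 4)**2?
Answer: -4122604/117 ≈ -35236.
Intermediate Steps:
J = 4 (J = 2**2 = 4)
W(f) = 2*f/(4 + f) (W(f) = (f + f)/(f + 4) = (2*f)/(4 + f) = 2*f/(4 + f))
W(-121) - 35238 = 2*(-121)/(4 - 121) - 35238 = 2*(-121)/(-117) - 35238 = 2*(-121)*(-1/117) - 35238 = 242/117 - 35238 = -4122604/117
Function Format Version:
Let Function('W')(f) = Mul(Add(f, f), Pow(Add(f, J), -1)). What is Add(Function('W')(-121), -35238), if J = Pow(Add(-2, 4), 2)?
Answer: Rational(-4122604, 117) ≈ -35236.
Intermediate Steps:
J = 4 (J = Pow(2, 2) = 4)
Function('W')(f) = Mul(2, f, Pow(Add(4, f), -1)) (Function('W')(f) = Mul(Add(f, f), Pow(Add(f, 4), -1)) = Mul(Mul(2, f), Pow(Add(4, f), -1)) = Mul(2, f, Pow(Add(4, f), -1)))
Add(Function('W')(-121), -35238) = Add(Mul(2, -121, Pow(Add(4, -121), -1)), -35238) = Add(Mul(2, -121, Pow(-117, -1)), -35238) = Add(Mul(2, -121, Rational(-1, 117)), -35238) = Add(Rational(242, 117), -35238) = Rational(-4122604, 117)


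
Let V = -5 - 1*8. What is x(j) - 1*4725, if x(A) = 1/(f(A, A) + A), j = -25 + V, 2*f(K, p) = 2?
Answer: -174826/37 ≈ -4725.0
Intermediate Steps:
f(K, p) = 1 (f(K, p) = (½)*2 = 1)
V = -13 (V = -5 - 8 = -13)
j = -38 (j = -25 - 13 = -38)
x(A) = 1/(1 + A)
x(j) - 1*4725 = 1/(1 - 38) - 1*4725 = 1/(-37) - 4725 = -1/37 - 4725 = -174826/37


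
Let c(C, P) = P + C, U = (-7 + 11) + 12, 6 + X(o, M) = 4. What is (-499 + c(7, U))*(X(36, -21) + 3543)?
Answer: -1685516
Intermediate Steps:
X(o, M) = -2 (X(o, M) = -6 + 4 = -2)
U = 16 (U = 4 + 12 = 16)
c(C, P) = C + P
(-499 + c(7, U))*(X(36, -21) + 3543) = (-499 + (7 + 16))*(-2 + 3543) = (-499 + 23)*3541 = -476*3541 = -1685516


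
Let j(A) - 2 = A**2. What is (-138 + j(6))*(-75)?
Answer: 7500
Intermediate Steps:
j(A) = 2 + A**2
(-138 + j(6))*(-75) = (-138 + (2 + 6**2))*(-75) = (-138 + (2 + 36))*(-75) = (-138 + 38)*(-75) = -100*(-75) = 7500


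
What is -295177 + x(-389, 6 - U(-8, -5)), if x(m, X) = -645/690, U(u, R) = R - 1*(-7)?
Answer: -13578185/46 ≈ -2.9518e+5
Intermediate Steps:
U(u, R) = 7 + R (U(u, R) = R + 7 = 7 + R)
x(m, X) = -43/46 (x(m, X) = -645*1/690 = -43/46)
-295177 + x(-389, 6 - U(-8, -5)) = -295177 - 43/46 = -13578185/46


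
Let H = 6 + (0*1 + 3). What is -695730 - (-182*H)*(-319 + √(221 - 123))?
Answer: -1218252 + 11466*√2 ≈ -1.2020e+6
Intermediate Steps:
H = 9 (H = 6 + (0 + 3) = 6 + 3 = 9)
-695730 - (-182*H)*(-319 + √(221 - 123)) = -695730 - (-182*9)*(-319 + √(221 - 123)) = -695730 - (-1638)*(-319 + √98) = -695730 - (-1638)*(-319 + 7*√2) = -695730 - (522522 - 11466*√2) = -695730 + (-522522 + 11466*√2) = -1218252 + 11466*√2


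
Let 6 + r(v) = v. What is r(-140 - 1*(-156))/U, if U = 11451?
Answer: 10/11451 ≈ 0.00087329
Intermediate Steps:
r(v) = -6 + v
r(-140 - 1*(-156))/U = (-6 + (-140 - 1*(-156)))/11451 = (-6 + (-140 + 156))*(1/11451) = (-6 + 16)*(1/11451) = 10*(1/11451) = 10/11451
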